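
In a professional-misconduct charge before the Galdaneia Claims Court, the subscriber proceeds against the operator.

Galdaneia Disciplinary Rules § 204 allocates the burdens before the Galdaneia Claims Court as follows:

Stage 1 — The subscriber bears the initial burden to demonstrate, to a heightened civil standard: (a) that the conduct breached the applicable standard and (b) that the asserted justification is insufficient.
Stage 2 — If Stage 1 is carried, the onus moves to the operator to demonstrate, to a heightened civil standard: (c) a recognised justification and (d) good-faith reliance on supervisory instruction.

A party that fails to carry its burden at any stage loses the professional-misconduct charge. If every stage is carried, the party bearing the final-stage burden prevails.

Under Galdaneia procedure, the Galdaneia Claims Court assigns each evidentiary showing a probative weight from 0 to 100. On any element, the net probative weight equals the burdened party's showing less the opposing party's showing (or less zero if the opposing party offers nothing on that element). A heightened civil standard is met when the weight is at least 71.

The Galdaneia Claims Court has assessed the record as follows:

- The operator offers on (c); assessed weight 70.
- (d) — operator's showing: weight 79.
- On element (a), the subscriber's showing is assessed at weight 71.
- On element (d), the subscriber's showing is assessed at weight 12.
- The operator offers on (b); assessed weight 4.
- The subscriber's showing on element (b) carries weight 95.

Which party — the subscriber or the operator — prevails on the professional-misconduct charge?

subscriber

At Stage 1 the subscriber must meet a heightened civil standard (weight is at least 71): on (a) the weight is 71, which does reach 71, so (a) meets the standard; on (b) the weight is 95 less the opposing 4 gives net 91, ≥ 71, so (b) meets the standard.
  All elements met. The burden passes to the operator.
At Stage 2 the operator must meet a heightened civil standard (weight is at least 71): on (c) the weight is 70, < 71, so (c) does not meet the standard; on (d) the weight is 79 less the opposing 12 gives net 67, < 71, so (d) does not meet the standard.
  Stage 2 not carried; the operator fails its burden.
So the subscriber prevails.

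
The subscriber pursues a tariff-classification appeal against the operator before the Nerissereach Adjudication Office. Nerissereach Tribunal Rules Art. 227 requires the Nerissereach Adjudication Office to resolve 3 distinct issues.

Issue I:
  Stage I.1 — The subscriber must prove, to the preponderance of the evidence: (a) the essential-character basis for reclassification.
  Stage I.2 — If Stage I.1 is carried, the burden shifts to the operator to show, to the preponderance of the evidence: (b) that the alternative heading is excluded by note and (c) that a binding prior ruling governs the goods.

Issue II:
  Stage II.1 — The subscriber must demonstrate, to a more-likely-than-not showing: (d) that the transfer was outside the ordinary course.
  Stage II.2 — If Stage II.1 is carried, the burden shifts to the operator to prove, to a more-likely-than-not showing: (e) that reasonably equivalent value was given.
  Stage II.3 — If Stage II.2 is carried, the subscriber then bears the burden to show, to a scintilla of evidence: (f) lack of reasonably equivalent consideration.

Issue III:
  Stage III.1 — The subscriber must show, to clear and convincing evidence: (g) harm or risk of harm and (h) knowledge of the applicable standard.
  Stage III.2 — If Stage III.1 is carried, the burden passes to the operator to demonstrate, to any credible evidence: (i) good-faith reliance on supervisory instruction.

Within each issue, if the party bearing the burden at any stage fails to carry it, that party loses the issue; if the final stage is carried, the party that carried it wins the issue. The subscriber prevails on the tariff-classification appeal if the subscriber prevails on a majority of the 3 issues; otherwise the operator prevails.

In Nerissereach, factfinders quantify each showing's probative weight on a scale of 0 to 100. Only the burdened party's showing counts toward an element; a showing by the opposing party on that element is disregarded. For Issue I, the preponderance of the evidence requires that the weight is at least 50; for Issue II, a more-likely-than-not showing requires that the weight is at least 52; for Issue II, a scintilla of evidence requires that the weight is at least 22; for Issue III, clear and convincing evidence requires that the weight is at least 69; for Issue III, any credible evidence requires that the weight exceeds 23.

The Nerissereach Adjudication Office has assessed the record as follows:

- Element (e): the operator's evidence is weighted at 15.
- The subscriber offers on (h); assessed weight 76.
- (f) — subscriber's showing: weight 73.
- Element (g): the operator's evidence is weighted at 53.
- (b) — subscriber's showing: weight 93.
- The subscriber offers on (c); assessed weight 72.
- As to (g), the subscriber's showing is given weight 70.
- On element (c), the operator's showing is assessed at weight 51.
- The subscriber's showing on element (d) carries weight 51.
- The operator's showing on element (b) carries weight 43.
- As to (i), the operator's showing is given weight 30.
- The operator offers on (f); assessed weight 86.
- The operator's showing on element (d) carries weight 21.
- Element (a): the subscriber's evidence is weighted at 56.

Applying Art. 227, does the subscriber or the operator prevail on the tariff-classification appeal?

operator

— Issue I —
Stage I.1 — burden on subscriber; standard: the preponderance of the evidence (weight is at least 50).
    (a): 56 ≥ 50 [met]
  The subscriber carries Stage I.1; the operator now bears the burden.
Stage I.2 — burden on operator; standard: the preponderance of the evidence (weight is at least 50).
    (b): 43 (subscriber's 93 disregarded) < 50 [not met]
    (c): 51 (subscriber's 72 disregarded) ≥ 50 [met]
  Stage I.2 not carried; the operator fails its burden.
The subscriber prevails on this issue.
— Issue II —
At Stage II.1 the subscriber must meet a more-likely-than-not showing (weight is at least 52): on (d) the weight is 51 (the operator's 21 is given no effect), < 52, so (d) does not meet the standard.
  Stage II.1 not carried; the subscriber fails its burden.
The analysis ends at Stage II.1; the operator prevails on this issue.
— Issue III —
Stage III.1 (subscriber, clear and convincing evidence, weight is at least 69): (g) 70 (operator's 53 disregarded) ≥ 69 — meets; (h) 76 ≥ 69 — meets.
  The subscriber carries Stage III.1; the operator now bears the burden.
Stage III.2 (operator, any credible evidence, weight exceeds 23): (i) 30 > 23 — meets.
  Stage III.2 carried; the final stage is satisfied.
Every stage carried; the operator prevails on this issue.
Per-issue: Issue I → subscriber; Issue II → operator; Issue III → operator. The subscriber must prevail on a majority of issues; overall, the operator prevails.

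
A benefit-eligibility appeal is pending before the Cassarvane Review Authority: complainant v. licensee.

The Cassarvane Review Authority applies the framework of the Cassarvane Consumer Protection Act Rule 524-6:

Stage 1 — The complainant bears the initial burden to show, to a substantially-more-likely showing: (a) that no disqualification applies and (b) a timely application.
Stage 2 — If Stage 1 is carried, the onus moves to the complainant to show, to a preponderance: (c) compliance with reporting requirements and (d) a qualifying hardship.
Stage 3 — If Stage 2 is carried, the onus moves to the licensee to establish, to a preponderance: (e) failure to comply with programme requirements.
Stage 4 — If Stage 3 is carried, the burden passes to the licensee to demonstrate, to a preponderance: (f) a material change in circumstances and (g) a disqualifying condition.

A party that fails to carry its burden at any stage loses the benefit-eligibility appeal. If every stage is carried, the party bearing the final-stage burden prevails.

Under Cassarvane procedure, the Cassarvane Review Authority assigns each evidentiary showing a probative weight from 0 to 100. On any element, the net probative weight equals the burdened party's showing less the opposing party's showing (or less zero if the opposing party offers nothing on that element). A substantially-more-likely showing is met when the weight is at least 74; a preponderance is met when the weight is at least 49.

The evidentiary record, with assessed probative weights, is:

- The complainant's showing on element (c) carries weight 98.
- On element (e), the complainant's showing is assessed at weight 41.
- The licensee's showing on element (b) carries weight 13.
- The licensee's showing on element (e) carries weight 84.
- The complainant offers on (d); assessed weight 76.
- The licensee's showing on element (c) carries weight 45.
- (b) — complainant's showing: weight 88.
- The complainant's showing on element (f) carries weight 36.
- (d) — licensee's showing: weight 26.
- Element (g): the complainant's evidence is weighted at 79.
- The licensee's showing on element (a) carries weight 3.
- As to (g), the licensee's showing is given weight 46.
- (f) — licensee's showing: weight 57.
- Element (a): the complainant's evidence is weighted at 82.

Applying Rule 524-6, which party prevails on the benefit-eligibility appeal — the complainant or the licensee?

complainant

Stage 1 (complainant, a substantially-more-likely showing, weight is at least 74): (a) net 82−3=79 ≥ 74 — meets; (b) net 88−13=75 ≥ 74 — meets.
  Stage 1 carried; the burden remains with the complainant.
Stage 2 (complainant, a preponderance, weight is at least 49): (c) net 98−45=53 ≥ 49 — meets; (d) net 76−26=50 ≥ 49 — meets.
  Stage 2 is satisfied; the onus moves to the licensee.
Stage 3 (licensee, a preponderance, weight is at least 49): (e) net 84−41=43 < 49 — fails.
  The licensee does not carry Stage 3.
The complainant prevails.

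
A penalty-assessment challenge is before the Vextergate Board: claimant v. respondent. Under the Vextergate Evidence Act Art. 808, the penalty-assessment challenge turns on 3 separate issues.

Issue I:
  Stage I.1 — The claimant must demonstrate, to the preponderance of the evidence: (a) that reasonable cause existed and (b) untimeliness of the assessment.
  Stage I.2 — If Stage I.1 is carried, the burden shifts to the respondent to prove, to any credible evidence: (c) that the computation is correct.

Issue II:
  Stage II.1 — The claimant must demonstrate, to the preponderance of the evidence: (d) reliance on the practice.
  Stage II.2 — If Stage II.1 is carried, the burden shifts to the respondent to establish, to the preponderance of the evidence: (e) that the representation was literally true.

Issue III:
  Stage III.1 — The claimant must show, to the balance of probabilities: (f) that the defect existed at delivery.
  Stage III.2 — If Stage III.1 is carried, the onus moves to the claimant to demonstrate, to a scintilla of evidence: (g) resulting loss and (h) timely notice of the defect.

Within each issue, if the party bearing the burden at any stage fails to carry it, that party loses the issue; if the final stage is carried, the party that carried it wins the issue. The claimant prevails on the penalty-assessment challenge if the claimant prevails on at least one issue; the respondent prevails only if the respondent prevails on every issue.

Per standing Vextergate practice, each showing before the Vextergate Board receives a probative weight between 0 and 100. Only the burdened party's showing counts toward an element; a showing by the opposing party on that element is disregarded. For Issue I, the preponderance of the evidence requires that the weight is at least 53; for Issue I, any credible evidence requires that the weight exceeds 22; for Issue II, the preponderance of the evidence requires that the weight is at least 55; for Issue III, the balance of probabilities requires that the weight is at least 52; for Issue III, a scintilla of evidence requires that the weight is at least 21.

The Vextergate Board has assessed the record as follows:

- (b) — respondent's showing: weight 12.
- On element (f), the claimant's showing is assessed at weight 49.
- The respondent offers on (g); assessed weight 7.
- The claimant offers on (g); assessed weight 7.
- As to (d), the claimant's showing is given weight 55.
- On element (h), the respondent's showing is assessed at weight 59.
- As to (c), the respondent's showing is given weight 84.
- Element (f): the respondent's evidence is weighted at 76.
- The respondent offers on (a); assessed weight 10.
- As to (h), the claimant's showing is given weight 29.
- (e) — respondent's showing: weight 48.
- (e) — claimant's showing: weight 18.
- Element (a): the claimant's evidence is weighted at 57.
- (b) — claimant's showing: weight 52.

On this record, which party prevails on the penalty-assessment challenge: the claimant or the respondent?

claimant

— Issue I —
At Stage I.1 the claimant must meet the preponderance of the evidence (weight is at least 53): on (a) the weight is 57 (the respondent's 10 is given no effect), which does reach 53, so (a) meets the standard; on (b) the weight is 52 (the respondent's 12 is given no effect), < 53, so (b) does not meet the standard.
  Stage I.1 not carried; the claimant fails its burden.
The respondent prevails on this issue.
— Issue II —
At Stage II.1 the claimant must meet the preponderance of the evidence (weight is at least 55): on (d) the weight is 55, which does reach 55, so (d) meets the standard.
  Stage II.1 is satisfied; the onus moves to the respondent.
At Stage II.2 the respondent must meet the preponderance of the evidence (weight is at least 55): on (e) the weight is 48 (the claimant's 18 is given no effect), < 55, so (e) does not meet the standard.
  The respondent does not carry Stage II.2.
So the claimant prevails on this issue.
— Issue III —
At Stage III.1 the claimant must meet the balance of probabilities (weight is at least 52): on (f) the weight is 49 (the respondent's 76 is given no effect), < 52, so (f) does not meet the standard.
  The claimant does not carry Stage III.1.
So the respondent prevails on this issue.
Per-issue: Issue I → respondent; Issue II → claimant; Issue III → respondent. The claimant must prevail on at least one issue; overall, the claimant prevails.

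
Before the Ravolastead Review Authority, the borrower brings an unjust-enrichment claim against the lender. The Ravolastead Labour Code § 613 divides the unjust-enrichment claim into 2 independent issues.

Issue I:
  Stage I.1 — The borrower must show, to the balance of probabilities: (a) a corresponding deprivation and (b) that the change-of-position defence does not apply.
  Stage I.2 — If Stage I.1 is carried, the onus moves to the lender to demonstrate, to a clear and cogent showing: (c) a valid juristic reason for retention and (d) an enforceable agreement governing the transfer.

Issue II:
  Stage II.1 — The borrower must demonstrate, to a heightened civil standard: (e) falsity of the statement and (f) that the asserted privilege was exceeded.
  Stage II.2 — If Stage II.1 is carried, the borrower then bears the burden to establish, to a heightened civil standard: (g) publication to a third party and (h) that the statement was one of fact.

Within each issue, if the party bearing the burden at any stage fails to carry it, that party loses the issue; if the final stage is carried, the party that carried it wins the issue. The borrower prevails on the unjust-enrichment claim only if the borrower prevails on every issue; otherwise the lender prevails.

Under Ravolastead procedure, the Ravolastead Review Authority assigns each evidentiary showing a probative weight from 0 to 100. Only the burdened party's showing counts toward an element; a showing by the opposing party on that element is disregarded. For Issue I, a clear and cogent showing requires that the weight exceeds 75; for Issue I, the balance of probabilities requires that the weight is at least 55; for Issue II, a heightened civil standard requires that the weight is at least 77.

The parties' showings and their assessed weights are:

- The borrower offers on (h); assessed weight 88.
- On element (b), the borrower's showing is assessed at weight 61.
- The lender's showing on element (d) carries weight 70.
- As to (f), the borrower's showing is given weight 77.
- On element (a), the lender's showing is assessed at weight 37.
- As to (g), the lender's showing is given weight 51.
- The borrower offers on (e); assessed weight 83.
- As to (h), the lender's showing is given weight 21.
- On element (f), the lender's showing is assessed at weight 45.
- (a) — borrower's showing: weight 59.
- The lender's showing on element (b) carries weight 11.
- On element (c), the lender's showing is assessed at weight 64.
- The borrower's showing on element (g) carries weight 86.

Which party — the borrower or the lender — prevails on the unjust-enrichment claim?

borrower

— Issue I —
Stage I.1 — burden on borrower; standard: the balance of probabilities (weight is at least 55).
    (a): 59 (lender's 37 disregarded) ≥ 55 [met]
    (b): 61 (lender's 11 disregarded) ≥ 55 [met]
  Stage I.1 carried; the burden shifts to the lender.
Stage I.2 — burden on lender; standard: a clear and cogent showing (weight exceeds 75).
    (c): 64 ≤ 75 [not met]
    (d): 70 ≤ 75 [not met]
  The lender does not carry Stage I.2.
The analysis ends at Stage I.2; the borrower prevails on this issue.
— Issue II —
At Stage II.1 the borrower must meet a heightened civil standard (weight is at least 77): on (e) the weight is 83, which does reach 77, so (e) meets the standard; on (f) the weight is 77 (the lender's 45 is given no effect), which does reach 77, so (f) meets the standard.
  Stage II.1 is satisfied; the borrower continues to bear the burden.
At Stage II.2 the borrower must meet a heightened civil standard (weight is at least 77): on (g) the weight is 86 (the lender's 51 is given no effect), ≥ 77, so (g) meets the standard; on (h) the weight is 88 (the lender's 21 is given no effect), which does reach 77, so (h) meets the standard.
  Stage II.2 carried; the final stage is satisfied.
All stages carried — the borrower prevails on this issue.
Per-issue: Issue I → borrower; Issue II → borrower. The borrower must prevail on every issue; overall, the borrower prevails.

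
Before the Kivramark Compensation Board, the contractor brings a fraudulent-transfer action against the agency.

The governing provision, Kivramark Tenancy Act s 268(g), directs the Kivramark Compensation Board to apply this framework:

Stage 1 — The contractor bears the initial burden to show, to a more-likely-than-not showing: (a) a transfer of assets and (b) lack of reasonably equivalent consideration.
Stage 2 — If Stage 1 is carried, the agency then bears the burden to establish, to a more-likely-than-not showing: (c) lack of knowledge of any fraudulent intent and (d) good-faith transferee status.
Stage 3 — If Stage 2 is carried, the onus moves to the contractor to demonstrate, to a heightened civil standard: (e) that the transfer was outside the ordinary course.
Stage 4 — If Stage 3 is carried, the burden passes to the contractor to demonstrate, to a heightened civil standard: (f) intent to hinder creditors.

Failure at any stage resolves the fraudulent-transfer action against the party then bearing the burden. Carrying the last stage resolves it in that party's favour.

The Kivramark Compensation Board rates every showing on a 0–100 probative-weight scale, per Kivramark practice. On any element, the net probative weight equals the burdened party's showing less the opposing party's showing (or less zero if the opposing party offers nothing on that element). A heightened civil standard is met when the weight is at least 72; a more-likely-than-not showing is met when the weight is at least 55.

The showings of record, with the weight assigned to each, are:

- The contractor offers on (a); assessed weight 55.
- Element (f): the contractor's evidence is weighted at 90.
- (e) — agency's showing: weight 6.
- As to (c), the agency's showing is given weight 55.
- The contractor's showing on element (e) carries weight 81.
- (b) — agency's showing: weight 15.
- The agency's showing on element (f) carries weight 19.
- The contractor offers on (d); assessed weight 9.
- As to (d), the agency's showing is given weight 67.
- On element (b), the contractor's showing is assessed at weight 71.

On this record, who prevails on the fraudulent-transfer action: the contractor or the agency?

agency

At Stage 1 the contractor must meet a more-likely-than-not showing (weight is at least 55): on (a) the weight is 55, which does reach 55, so (a) meets the standard; on (b) the weight is 71 less the opposing 15 gives net 56, which does reach 55, so (b) meets the standard.
  Stage 1 is satisfied; the onus moves to the agency.
At Stage 2 the agency must meet a more-likely-than-not showing (weight is at least 55): on (c) the weight is 55, which does reach 55, so (c) meets the standard; on (d) the weight is 67 less the opposing 9 gives net 58, which does reach 55, so (d) meets the standard.
  Stage 2 is satisfied; the onus moves to the contractor.
At Stage 3 the contractor must meet a heightened civil standard (weight is at least 72): on (e) the weight is 81 less the opposing 6 gives net 75, ≥ 72, so (e) meets the standard.
  All elements met. The contractor retains the burden for Stage 4.
At Stage 4 the contractor must meet a heightened civil standard (weight is at least 72): on (f) the weight is 90 less the opposing 19 gives net 71, < 72, so (f) does not meet the standard.
  Stage 4 not carried; the contractor fails its burden.
The analysis ends at Stage 4; the agency prevails.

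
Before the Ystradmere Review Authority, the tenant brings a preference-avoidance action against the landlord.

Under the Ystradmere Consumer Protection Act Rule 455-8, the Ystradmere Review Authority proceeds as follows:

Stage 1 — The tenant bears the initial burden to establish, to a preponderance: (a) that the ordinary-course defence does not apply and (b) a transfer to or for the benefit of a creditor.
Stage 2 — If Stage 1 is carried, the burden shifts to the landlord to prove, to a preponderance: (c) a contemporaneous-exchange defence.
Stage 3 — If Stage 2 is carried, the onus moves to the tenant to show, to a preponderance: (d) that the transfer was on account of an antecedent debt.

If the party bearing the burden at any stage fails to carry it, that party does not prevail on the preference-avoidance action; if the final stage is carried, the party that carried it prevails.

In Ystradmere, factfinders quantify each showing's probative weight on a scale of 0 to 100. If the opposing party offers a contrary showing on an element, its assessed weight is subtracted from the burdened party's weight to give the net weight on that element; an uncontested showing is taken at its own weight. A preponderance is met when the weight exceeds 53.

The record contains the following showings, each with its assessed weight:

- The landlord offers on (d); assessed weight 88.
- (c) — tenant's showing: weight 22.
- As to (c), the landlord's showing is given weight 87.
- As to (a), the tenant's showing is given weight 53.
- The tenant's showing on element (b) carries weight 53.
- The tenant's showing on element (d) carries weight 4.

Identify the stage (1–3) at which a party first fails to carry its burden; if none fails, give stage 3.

At Stage 1 the tenant must meet a preponderance (weight exceeds 53): on (a) the weight is 53, ≤ 53, so (a) does not meet the standard; on (b) the weight is 53, which does not exceed 53, so (b) does not meet the standard.
  Stage 1 not carried; the tenant fails its burden.
The analysis ends at Stage 1; the landlord prevails.

stage 1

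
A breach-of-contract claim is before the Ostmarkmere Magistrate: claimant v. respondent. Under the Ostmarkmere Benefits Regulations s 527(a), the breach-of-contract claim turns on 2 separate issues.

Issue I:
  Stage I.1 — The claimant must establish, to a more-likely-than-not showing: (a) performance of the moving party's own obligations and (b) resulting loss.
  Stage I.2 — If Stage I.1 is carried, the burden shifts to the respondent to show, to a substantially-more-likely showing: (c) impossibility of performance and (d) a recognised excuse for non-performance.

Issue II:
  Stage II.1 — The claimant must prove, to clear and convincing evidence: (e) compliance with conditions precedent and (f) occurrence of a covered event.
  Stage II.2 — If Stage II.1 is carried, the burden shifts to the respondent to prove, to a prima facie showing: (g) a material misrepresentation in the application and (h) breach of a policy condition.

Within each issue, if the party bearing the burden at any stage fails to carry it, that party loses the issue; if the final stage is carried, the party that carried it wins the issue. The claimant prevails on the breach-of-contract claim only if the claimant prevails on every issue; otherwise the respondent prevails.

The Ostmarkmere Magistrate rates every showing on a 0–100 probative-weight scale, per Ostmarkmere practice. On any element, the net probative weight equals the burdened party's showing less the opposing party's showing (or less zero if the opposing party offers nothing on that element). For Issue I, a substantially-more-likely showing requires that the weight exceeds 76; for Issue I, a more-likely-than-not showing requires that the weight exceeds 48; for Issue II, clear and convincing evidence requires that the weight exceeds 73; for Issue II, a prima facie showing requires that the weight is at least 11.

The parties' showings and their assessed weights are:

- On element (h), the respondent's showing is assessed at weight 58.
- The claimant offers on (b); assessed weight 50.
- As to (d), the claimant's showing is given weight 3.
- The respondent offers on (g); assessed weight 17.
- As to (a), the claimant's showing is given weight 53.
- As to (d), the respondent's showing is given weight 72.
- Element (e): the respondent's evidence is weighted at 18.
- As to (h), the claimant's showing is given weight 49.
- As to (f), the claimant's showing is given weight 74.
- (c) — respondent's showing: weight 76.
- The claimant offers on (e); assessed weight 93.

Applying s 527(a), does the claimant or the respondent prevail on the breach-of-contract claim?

claimant

— Issue I —
Stage I.1 — burden on claimant; standard: a more-likely-than-not showing (weight exceeds 48).
    (a): 53 > 48 [met]
    (b): 50 > 48 [met]
  Stage I.1 carried; the burden shifts to the respondent.
Stage I.2 — burden on respondent; standard: a substantially-more-likely showing (weight exceeds 76).
    (c): 76 ≤ 76 [not met]
    (d): 72 − 3 = 69 ≤ 76 [not met]
  Stage I.2 not carried; the respondent fails its burden.
So the claimant prevails on this issue.
— Issue II —
At Stage II.1 the claimant must meet clear and convincing evidence (weight exceeds 73): on (e) the weight is 93 less the opposing 18 gives net 75, which does exceed 73, so (e) meets the standard; on (f) the weight is 74, which does exceed 73, so (f) meets the standard.
  Stage II.1 carried; the burden shifts to the respondent.
At Stage II.2 the respondent must meet a prima facie showing (weight is at least 11): on (g) the weight is 17, which does reach 11, so (g) meets the standard; on (h) the weight is 58 less the opposing 49 gives net 9, < 11, so (h) does not meet the standard.
  The respondent does not carry Stage II.2.
So the claimant prevails on this issue.
Per-issue: Issue I → claimant; Issue II → claimant. The claimant must prevail on every issue; overall, the claimant prevails.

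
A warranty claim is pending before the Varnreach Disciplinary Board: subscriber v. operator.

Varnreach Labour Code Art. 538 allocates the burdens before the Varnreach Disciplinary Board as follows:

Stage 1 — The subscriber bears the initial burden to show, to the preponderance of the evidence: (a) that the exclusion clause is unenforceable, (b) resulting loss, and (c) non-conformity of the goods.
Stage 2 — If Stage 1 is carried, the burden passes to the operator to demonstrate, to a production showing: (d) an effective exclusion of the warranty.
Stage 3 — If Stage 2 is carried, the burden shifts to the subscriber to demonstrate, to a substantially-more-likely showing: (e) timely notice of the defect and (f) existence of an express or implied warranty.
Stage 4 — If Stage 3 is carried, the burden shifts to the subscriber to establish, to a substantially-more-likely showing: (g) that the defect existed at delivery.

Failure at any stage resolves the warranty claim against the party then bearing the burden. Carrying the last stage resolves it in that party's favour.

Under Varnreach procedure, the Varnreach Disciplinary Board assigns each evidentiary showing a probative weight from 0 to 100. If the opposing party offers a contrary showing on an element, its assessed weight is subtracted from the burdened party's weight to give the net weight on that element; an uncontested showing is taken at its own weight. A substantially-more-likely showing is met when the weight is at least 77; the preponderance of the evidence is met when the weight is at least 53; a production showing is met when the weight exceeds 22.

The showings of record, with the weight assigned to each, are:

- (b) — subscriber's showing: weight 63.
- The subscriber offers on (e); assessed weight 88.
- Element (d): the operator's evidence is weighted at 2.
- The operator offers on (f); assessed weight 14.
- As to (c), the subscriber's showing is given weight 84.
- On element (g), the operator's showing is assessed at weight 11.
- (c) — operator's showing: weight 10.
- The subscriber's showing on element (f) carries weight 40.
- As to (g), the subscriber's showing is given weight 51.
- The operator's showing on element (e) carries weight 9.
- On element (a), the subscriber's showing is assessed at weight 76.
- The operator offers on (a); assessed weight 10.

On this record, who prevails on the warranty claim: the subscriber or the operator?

subscriber

Stage 1 (subscriber, the preponderance of the evidence, weight is at least 53): (a) net 76−10=66 ≥ 53 — meets; (b) 63 ≥ 53 — meets; (c) net 84−10=74 ≥ 53 — meets.
  Stage 1 carried; the burden shifts to the operator.
Stage 2 (operator, a production showing, weight exceeds 22): (d) 2 ≤ 22 — fails.
  Stage 2 not carried; the operator fails its burden.
The subscriber prevails.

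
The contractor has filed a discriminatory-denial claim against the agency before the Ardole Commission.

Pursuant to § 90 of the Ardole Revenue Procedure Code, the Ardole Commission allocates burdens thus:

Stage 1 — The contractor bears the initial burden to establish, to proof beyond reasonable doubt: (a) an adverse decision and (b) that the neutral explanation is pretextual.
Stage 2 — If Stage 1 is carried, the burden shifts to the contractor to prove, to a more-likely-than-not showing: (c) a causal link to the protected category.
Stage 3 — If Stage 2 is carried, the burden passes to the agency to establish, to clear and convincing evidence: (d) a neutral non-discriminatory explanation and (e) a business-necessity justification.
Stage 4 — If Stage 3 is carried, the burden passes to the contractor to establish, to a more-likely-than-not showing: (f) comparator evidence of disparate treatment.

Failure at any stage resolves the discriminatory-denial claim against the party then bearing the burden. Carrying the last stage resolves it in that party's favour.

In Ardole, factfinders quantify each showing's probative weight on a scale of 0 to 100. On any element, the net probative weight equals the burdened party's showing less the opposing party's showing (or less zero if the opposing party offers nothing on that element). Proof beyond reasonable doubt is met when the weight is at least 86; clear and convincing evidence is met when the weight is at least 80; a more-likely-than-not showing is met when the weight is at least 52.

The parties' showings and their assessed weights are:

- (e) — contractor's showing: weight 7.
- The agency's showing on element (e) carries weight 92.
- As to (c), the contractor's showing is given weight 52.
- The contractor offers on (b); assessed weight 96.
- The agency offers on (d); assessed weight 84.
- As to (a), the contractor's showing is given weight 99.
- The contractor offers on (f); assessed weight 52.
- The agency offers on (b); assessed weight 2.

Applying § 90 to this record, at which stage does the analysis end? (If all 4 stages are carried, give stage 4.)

At Stage 1 the contractor must meet proof beyond reasonable doubt (weight is at least 86): on (a) the weight is 99, ≥ 86, so (a) meets the standard; on (b) the weight is 96 less the opposing 2 gives net 94, which does reach 86, so (b) meets the standard.
  Stage 1 carried; the burden remains with the contractor.
At Stage 2 the contractor must meet a more-likely-than-not showing (weight is at least 52): on (c) the weight is 52, which does reach 52, so (c) meets the standard.
  All elements met. The burden passes to the agency.
At Stage 3 the agency must meet clear and convincing evidence (weight is at least 80): on (d) the weight is 84, ≥ 80, so (d) meets the standard; on (e) the weight is 92 less the opposing 7 gives net 85, ≥ 80, so (e) meets the standard.
  Stage 3 carried; the burden shifts to the contractor.
At Stage 4 the contractor must meet a more-likely-than-not showing (weight is at least 52): on (f) the weight is 52, ≥ 52, so (f) meets the standard.
  All elements met at the final stage.
Every stage carried; the contractor prevails.

stage 4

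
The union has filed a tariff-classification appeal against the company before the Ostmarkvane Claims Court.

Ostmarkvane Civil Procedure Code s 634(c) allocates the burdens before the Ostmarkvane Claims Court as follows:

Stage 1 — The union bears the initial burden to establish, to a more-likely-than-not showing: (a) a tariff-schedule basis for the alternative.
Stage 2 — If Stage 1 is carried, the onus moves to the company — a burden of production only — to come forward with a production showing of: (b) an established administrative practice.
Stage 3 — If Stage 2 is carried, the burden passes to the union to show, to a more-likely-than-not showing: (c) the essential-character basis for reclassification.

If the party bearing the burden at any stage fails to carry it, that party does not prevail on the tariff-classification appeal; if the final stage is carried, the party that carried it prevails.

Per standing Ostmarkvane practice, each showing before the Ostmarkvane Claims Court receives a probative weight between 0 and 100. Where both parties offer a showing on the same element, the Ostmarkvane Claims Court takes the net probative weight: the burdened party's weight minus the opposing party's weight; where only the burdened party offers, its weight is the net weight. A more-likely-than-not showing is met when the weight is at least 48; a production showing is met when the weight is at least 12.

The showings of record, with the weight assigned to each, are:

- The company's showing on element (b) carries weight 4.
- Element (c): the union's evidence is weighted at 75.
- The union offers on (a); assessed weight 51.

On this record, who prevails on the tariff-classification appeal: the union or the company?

Stage 1 — burden on union; standard: a more-likely-than-not showing (weight is at least 48).
    (a): 51 ≥ 48 [met]
  The union carries Stage 1; the company now bears the burden.
Stage 2 — burden on company; standard: a production showing (weight is at least 12).
    (b): 4 < 12 [not met]
  Stage 2 not carried; the company fails its burden.
So the union prevails.

union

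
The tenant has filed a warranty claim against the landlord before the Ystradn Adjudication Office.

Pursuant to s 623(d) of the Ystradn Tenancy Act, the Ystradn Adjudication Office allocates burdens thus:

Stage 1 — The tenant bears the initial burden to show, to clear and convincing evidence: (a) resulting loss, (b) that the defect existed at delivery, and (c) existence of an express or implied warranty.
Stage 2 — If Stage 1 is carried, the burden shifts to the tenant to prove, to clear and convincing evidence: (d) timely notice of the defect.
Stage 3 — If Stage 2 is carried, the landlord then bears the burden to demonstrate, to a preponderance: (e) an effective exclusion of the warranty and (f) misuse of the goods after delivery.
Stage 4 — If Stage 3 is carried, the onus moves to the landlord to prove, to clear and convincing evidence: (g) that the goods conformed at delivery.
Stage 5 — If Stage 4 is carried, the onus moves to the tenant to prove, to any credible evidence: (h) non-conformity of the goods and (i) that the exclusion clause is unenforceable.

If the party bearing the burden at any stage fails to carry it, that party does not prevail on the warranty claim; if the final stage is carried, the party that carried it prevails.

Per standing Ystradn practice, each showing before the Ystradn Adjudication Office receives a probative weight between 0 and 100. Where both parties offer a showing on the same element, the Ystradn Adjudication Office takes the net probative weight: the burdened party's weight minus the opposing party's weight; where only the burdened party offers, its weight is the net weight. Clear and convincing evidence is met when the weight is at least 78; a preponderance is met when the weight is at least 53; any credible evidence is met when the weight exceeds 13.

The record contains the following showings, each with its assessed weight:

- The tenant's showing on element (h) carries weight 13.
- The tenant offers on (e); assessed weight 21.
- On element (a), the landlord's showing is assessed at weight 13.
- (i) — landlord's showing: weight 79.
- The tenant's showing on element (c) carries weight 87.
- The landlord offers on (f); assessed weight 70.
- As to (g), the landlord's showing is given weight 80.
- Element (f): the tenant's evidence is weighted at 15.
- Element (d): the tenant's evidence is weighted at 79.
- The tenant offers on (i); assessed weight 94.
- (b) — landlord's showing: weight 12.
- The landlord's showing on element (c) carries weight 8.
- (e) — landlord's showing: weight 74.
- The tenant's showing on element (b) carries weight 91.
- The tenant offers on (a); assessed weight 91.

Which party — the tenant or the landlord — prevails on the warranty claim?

landlord

Stage 1 — burden on tenant; standard: clear and convincing evidence (weight is at least 78).
    (a): 91 − 13 = 78 ≥ 78 [met]
    (b): 91 − 12 = 79 ≥ 78 [met]
    (c): 87 − 8 = 79 ≥ 78 [met]
  Stage 1 carried; the burden remains with the tenant.
Stage 2 — burden on tenant; standard: clear and convincing evidence (weight is at least 78).
    (d): 79 ≥ 78 [met]
  The tenant carries Stage 2; the landlord now bears the burden.
Stage 3 — burden on landlord; standard: a preponderance (weight is at least 53).
    (e): 74 − 21 = 53 ≥ 53 [met]
    (f): 70 − 15 = 55 ≥ 53 [met]
  Stage 3 carried; the burden remains with the landlord.
Stage 4 — burden on landlord; standard: clear and convincing evidence (weight is at least 78).
    (g): 80 ≥ 78 [met]
  Stage 4 carried; the burden shifts to the tenant.
Stage 5 — burden on tenant; standard: any credible evidence (weight exceeds 13).
    (h): 13 ≤ 13 [not met]
    (i): 94 − 79 = 15 > 13 [met]
  The tenant does not carry Stage 5.
The landlord prevails.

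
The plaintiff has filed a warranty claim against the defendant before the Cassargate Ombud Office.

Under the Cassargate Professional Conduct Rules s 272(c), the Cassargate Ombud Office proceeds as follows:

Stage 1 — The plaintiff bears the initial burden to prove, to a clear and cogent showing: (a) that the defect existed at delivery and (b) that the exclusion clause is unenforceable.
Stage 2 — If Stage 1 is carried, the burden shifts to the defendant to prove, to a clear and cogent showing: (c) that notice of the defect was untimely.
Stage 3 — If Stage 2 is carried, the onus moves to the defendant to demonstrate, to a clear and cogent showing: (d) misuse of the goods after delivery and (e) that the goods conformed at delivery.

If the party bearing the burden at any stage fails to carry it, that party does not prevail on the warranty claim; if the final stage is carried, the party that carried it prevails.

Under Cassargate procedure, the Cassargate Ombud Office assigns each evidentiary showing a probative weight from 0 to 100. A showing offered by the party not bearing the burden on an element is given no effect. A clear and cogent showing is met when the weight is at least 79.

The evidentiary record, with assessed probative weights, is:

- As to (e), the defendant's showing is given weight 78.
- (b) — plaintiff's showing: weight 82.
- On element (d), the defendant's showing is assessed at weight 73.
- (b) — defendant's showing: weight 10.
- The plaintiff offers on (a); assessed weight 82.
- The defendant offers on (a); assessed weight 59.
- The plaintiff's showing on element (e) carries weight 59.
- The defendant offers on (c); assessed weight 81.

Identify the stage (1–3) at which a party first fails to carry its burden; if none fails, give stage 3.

stage 3

Stage 1 (plaintiff, a clear and cogent showing, weight is at least 79): (a) 82 (defendant's 59 disregarded) ≥ 79 — meets; (b) 82 (defendant's 10 disregarded) ≥ 79 — meets.
  Stage 1 carried; the burden shifts to the defendant.
Stage 2 (defendant, a clear and cogent showing, weight is at least 79): (c) 81 ≥ 79 — meets.
  Stage 2 is satisfied; the defendant continues to bear the burden.
Stage 3 (defendant, a clear and cogent showing, weight is at least 79): (d) 73 < 79 — fails; (e) 78 (plaintiff's 59 disregarded) < 79 — fails.
  The defendant does not carry Stage 3.
The plaintiff prevails.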